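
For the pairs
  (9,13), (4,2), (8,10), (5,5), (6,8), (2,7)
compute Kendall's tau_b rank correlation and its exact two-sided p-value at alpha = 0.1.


Step 1: Enumerate the 15 unordered pairs (i,j) with i<j and classify each by sign(x_j-x_i) * sign(y_j-y_i).
  (1,2):dx=-5,dy=-11->C; (1,3):dx=-1,dy=-3->C; (1,4):dx=-4,dy=-8->C; (1,5):dx=-3,dy=-5->C
  (1,6):dx=-7,dy=-6->C; (2,3):dx=+4,dy=+8->C; (2,4):dx=+1,dy=+3->C; (2,5):dx=+2,dy=+6->C
  (2,6):dx=-2,dy=+5->D; (3,4):dx=-3,dy=-5->C; (3,5):dx=-2,dy=-2->C; (3,6):dx=-6,dy=-3->C
  (4,5):dx=+1,dy=+3->C; (4,6):dx=-3,dy=+2->D; (5,6):dx=-4,dy=-1->C
Step 2: C = 13, D = 2, total pairs = 15.
Step 3: tau = (C - D)/(n(n-1)/2) = (13 - 2)/15 = 0.733333.
Step 4: Exact two-sided p-value (enumerate n! = 720 permutations of y under H0): p = 0.055556.
Step 5: alpha = 0.1. reject H0.

tau_b = 0.7333 (C=13, D=2), p = 0.055556, reject H0.


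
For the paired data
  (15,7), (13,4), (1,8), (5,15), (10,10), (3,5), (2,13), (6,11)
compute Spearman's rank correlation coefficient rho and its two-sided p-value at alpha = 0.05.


Step 1: Rank x and y separately (midranks; no ties here).
rank(x): 15->8, 13->7, 1->1, 5->4, 10->6, 3->3, 2->2, 6->5
rank(y): 7->3, 4->1, 8->4, 15->8, 10->5, 5->2, 13->7, 11->6
Step 2: d_i = R_x(i) - R_y(i); compute d_i^2.
  (8-3)^2=25, (7-1)^2=36, (1-4)^2=9, (4-8)^2=16, (6-5)^2=1, (3-2)^2=1, (2-7)^2=25, (5-6)^2=1
sum(d^2) = 114.
Step 3: rho = 1 - 6*114 / (8*(8^2 - 1)) = 1 - 684/504 = -0.357143.
Step 4: Under H0, t = rho * sqrt((n-2)/(1-rho^2)) = -0.9366 ~ t(6).
Step 5: Two-sided p-value from the t-distribution with 6 df = 0.385121.
Step 6: alpha = 0.05. fail to reject H0.

rho = -0.3571, p = 0.385121, fail to reject H0 at alpha = 0.05.


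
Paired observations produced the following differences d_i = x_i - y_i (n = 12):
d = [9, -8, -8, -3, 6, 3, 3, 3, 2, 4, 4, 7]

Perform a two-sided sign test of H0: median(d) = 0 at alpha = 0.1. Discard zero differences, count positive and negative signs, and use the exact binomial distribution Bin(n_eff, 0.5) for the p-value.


Step 1: Discard zero differences. Original n = 12; n_eff = number of nonzero differences = 12.
Nonzero differences (with sign): +9, -8, -8, -3, +6, +3, +3, +3, +2, +4, +4, +7
Step 2: Count signs: positive = 9, negative = 3.
Step 3: Under H0: P(positive) = 0.5, so the number of positives S ~ Bin(12, 0.5).
Step 4: Two-sided exact p-value = sum of Bin(12,0.5) probabilities at or below the observed probability = 0.145996.
Step 5: alpha = 0.1. fail to reject H0.

n_eff = 12, pos = 9, neg = 3, p = 0.145996, fail to reject H0.


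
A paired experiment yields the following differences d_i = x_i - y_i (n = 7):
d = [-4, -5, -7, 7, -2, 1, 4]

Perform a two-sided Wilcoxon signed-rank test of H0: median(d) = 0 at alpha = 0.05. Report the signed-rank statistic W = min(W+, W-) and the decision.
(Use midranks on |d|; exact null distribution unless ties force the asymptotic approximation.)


Step 1: Drop any zero differences (none here) and take |d_i|.
|d| = [4, 5, 7, 7, 2, 1, 4]
Step 2: Midrank |d_i| (ties get averaged ranks).
ranks: |4|->3.5, |5|->5, |7|->6.5, |7|->6.5, |2|->2, |1|->1, |4|->3.5
Step 3: Attach original signs; sum ranks with positive sign and with negative sign.
W+ = 6.5 + 1 + 3.5 = 11
W- = 3.5 + 5 + 6.5 + 2 = 17
(Check: W+ + W- = 28 should equal n(n+1)/2 = 28.)
Step 4: Test statistic W = min(W+, W-) = 11.
Step 5: Ties in |d|, so use the tie-corrected normal approximation.
        E[W] = n(n+1)/4 = 7*8/4 = 14.
        Tie groups: |d|=4 (t=2), |d|=7 (t=2); sum(t^3 - t) = 12.
        Var[W] = n(n+1)(2n+1)/24 - sum(t^3-t)/48 = 840/24 - 12/48 = 34.75.
        z = (W - E[W]) / sqrt(Var[W]) = (11 - 14) / 5.8949 = -0.5089.
        Two-sided p = 2*Phi(z) = 0.610813.
Step 6: alpha = 0.05. fail to reject H0.

W+ = 11, W- = 17, W = min = 11, p = 0.610813, fail to reject H0.


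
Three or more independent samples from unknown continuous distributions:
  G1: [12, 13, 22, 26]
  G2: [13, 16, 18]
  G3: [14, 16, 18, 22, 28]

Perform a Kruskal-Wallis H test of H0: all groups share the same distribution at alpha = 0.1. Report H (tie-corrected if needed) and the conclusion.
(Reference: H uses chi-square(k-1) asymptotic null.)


Step 1: Combine all N = 12 observations and assign midranks.
sorted (value, group, rank): (12,G1,1), (13,G1,2.5), (13,G2,2.5), (14,G3,4), (16,G2,5.5), (16,G3,5.5), (18,G2,7.5), (18,G3,7.5), (22,G1,9.5), (22,G3,9.5), (26,G1,11), (28,G3,12)
Step 2: Sum ranks within each group.
R_1 = 24 (n_1 = 4)
R_2 = 15.5 (n_2 = 3)
R_3 = 38.5 (n_3 = 5)
Step 3: H = 12/(N(N+1)) * sum(R_i^2/n_i) - 3(N+1)
     = 12/(12*13) * (24^2/4 + 15.5^2/3 + 38.5^2/5) - 3*13
     = 0.076923 * 520.533 - 39
     = 1.041026.
Step 4: Ties present; correction factor C = 1 - 24/(12^3 - 12) = 0.986014. Corrected H = 1.041026 / 0.986014 = 1.055792.
Step 5: Under H0, H ~ chi^2(2); p-value = 0.589845.
Step 6: alpha = 0.1. fail to reject H0.

H = 1.0558, df = 2, p = 0.589845, fail to reject H0.


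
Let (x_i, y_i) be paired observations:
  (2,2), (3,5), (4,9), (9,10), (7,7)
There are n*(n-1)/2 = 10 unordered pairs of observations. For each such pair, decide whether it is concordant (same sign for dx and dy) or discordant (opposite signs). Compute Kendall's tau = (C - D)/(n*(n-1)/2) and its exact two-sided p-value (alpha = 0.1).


Step 1: Enumerate the 10 unordered pairs (i,j) with i<j and classify each by sign(x_j-x_i) * sign(y_j-y_i).
  (1,2):dx=+1,dy=+3->C; (1,3):dx=+2,dy=+7->C; (1,4):dx=+7,dy=+8->C; (1,5):dx=+5,dy=+5->C
  (2,3):dx=+1,dy=+4->C; (2,4):dx=+6,dy=+5->C; (2,5):dx=+4,dy=+2->C; (3,4):dx=+5,dy=+1->C
  (3,5):dx=+3,dy=-2->D; (4,5):dx=-2,dy=-3->C
Step 2: C = 9, D = 1, total pairs = 10.
Step 3: tau = (C - D)/(n(n-1)/2) = (9 - 1)/10 = 0.800000.
Step 4: Exact two-sided p-value (enumerate n! = 120 permutations of y under H0): p = 0.083333.
Step 5: alpha = 0.1. reject H0.

tau_b = 0.8000 (C=9, D=1), p = 0.083333, reject H0.


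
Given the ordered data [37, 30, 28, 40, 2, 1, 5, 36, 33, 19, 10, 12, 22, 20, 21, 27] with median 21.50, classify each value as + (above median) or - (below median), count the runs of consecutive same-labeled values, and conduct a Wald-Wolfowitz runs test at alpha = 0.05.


Step 1: Compute median = 21.50; label A = above, B = below.
Labels in order: AAAABBBAABBBABBA  (n_A = 8, n_B = 8)
Step 2: Count runs R = 7.
Step 3: Under H0 (random ordering), E[R] = 2*n_A*n_B/(n_A+n_B) + 1 = 2*8*8/16 + 1 = 9.0000.
        Var[R] = 2*n_A*n_B*(2*n_A*n_B - n_A - n_B) / ((n_A+n_B)^2 * (n_A+n_B-1)) = 14336/3840 = 3.7333.
        SD[R] = 1.9322.
Step 4: Continuity-corrected z = (R + 0.5 - E[R]) / SD[R] = (7 + 0.5 - 9.0000) / 1.9322 = -0.7763.
Step 5: Two-sided p-value via normal approximation = 2*(1 - Phi(|z|)) = 0.437558.
Step 6: alpha = 0.05. fail to reject H0.

R = 7, z = -0.7763, p = 0.437558, fail to reject H0.


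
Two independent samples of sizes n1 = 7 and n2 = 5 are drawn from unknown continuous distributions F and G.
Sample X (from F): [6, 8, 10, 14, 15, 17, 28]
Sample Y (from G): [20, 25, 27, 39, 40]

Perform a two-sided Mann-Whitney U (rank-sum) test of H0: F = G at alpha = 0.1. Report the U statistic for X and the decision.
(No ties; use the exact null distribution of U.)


Step 1: Combine and sort all 12 observations; assign midranks.
sorted (value, group): (6,X), (8,X), (10,X), (14,X), (15,X), (17,X), (20,Y), (25,Y), (27,Y), (28,X), (39,Y), (40,Y)
ranks: 6->1, 8->2, 10->3, 14->4, 15->5, 17->6, 20->7, 25->8, 27->9, 28->10, 39->11, 40->12
Step 2: Rank sum for X: R1 = 1 + 2 + 3 + 4 + 5 + 6 + 10 = 31.
Step 3: U_X = R1 - n1(n1+1)/2 = 31 - 7*8/2 = 31 - 28 = 3.
       U_Y = n1*n2 - U_X = 35 - 3 = 32.
Step 4: No ties, so the exact null distribution of U (based on enumerating the C(12,7) = 792 equally likely rank assignments) gives the two-sided p-value.
Step 5: p-value = 0.017677; compare to alpha = 0.1. reject H0.

U_X = 3, p = 0.017677, reject H0 at alpha = 0.1.


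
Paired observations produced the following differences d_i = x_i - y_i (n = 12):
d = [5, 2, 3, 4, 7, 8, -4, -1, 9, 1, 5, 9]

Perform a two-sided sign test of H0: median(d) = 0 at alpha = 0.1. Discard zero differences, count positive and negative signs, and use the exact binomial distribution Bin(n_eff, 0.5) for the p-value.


Step 1: Discard zero differences. Original n = 12; n_eff = number of nonzero differences = 12.
Nonzero differences (with sign): +5, +2, +3, +4, +7, +8, -4, -1, +9, +1, +5, +9
Step 2: Count signs: positive = 10, negative = 2.
Step 3: Under H0: P(positive) = 0.5, so the number of positives S ~ Bin(12, 0.5).
Step 4: Two-sided exact p-value = sum of Bin(12,0.5) probabilities at or below the observed probability = 0.038574.
Step 5: alpha = 0.1. reject H0.

n_eff = 12, pos = 10, neg = 2, p = 0.038574, reject H0.


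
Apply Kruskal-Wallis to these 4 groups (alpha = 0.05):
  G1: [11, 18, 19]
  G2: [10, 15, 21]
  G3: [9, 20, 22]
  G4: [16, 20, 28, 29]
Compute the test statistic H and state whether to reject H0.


Step 1: Combine all N = 13 observations and assign midranks.
sorted (value, group, rank): (9,G3,1), (10,G2,2), (11,G1,3), (15,G2,4), (16,G4,5), (18,G1,6), (19,G1,7), (20,G3,8.5), (20,G4,8.5), (21,G2,10), (22,G3,11), (28,G4,12), (29,G4,13)
Step 2: Sum ranks within each group.
R_1 = 16 (n_1 = 3)
R_2 = 16 (n_2 = 3)
R_3 = 20.5 (n_3 = 3)
R_4 = 38.5 (n_4 = 4)
Step 3: H = 12/(N(N+1)) * sum(R_i^2/n_i) - 3(N+1)
     = 12/(13*14) * (16^2/3 + 16^2/3 + 20.5^2/3 + 38.5^2/4) - 3*14
     = 0.065934 * 681.312 - 42
     = 2.921703.
Step 4: Ties present; correction factor C = 1 - 6/(13^3 - 13) = 0.997253. Corrected H = 2.921703 / 0.997253 = 2.929752.
Step 5: Under H0, H ~ chi^2(3); p-value = 0.402583.
Step 6: alpha = 0.05. fail to reject H0.

H = 2.9298, df = 3, p = 0.402583, fail to reject H0.


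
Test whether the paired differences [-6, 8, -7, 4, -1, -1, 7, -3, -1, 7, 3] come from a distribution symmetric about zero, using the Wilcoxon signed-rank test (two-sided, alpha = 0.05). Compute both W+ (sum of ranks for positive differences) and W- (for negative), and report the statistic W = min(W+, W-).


Step 1: Drop any zero differences (none here) and take |d_i|.
|d| = [6, 8, 7, 4, 1, 1, 7, 3, 1, 7, 3]
Step 2: Midrank |d_i| (ties get averaged ranks).
ranks: |6|->7, |8|->11, |7|->9, |4|->6, |1|->2, |1|->2, |7|->9, |3|->4.5, |1|->2, |7|->9, |3|->4.5
Step 3: Attach original signs; sum ranks with positive sign and with negative sign.
W+ = 11 + 6 + 9 + 9 + 4.5 = 39.5
W- = 7 + 9 + 2 + 2 + 4.5 + 2 = 26.5
(Check: W+ + W- = 66 should equal n(n+1)/2 = 66.)
Step 4: Test statistic W = min(W+, W-) = 26.5.
Step 5: Ties in |d|, so use the tie-corrected normal approximation.
        E[W] = n(n+1)/4 = 11*12/4 = 33.
        Tie groups: |d|=1 (t=3), |d|=3 (t=2), |d|=7 (t=3); sum(t^3 - t) = 54.
        Var[W] = n(n+1)(2n+1)/24 - sum(t^3-t)/48 = 3036/24 - 54/48 = 125.375.
        z = (W - E[W]) / sqrt(Var[W]) = (26.5 - 33) / 11.1971 = -0.5805.
        Two-sided p = 2*Phi(z) = 0.561572.
Step 6: alpha = 0.05. fail to reject H0.

W+ = 39.5, W- = 26.5, W = min = 26.5, p = 0.561572, fail to reject H0.


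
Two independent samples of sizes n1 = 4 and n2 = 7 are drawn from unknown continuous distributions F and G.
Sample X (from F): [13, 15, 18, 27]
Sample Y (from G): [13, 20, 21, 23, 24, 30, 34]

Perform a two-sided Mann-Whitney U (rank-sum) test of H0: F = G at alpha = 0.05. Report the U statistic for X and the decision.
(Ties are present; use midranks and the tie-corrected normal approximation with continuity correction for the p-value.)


Step 1: Combine and sort all 11 observations; assign midranks.
sorted (value, group): (13,X), (13,Y), (15,X), (18,X), (20,Y), (21,Y), (23,Y), (24,Y), (27,X), (30,Y), (34,Y)
ranks: 13->1.5, 13->1.5, 15->3, 18->4, 20->5, 21->6, 23->7, 24->8, 27->9, 30->10, 34->11
Step 2: Rank sum for X: R1 = 1.5 + 3 + 4 + 9 = 17.5.
Step 3: U_X = R1 - n1(n1+1)/2 = 17.5 - 4*5/2 = 17.5 - 10 = 7.5.
       U_Y = n1*n2 - U_X = 28 - 7.5 = 20.5.
Step 4: Ties are present, so use the tie-corrected normal approximation (with continuity correction) for the p-value.
Step 5: p-value = 0.255756; compare to alpha = 0.05. fail to reject H0.

U_X = 7.5, p = 0.255756, fail to reject H0 at alpha = 0.05.


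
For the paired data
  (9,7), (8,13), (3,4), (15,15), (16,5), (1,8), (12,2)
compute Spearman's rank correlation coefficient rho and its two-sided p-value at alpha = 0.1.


Step 1: Rank x and y separately (midranks; no ties here).
rank(x): 9->4, 8->3, 3->2, 15->6, 16->7, 1->1, 12->5
rank(y): 7->4, 13->6, 4->2, 15->7, 5->3, 8->5, 2->1
Step 2: d_i = R_x(i) - R_y(i); compute d_i^2.
  (4-4)^2=0, (3-6)^2=9, (2-2)^2=0, (6-7)^2=1, (7-3)^2=16, (1-5)^2=16, (5-1)^2=16
sum(d^2) = 58.
Step 3: rho = 1 - 6*58 / (7*(7^2 - 1)) = 1 - 348/336 = -0.035714.
Step 4: Under H0, t = rho * sqrt((n-2)/(1-rho^2)) = -0.0799 ~ t(5).
Step 5: Two-sided p-value from the t-distribution with 5 df = 0.939408.
Step 6: alpha = 0.1. fail to reject H0.

rho = -0.0357, p = 0.939408, fail to reject H0 at alpha = 0.1.


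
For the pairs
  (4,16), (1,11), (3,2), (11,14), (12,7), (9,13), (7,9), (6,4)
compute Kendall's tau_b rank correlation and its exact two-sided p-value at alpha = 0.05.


Step 1: Enumerate the 28 unordered pairs (i,j) with i<j and classify each by sign(x_j-x_i) * sign(y_j-y_i).
  (1,2):dx=-3,dy=-5->C; (1,3):dx=-1,dy=-14->C; (1,4):dx=+7,dy=-2->D; (1,5):dx=+8,dy=-9->D
  (1,6):dx=+5,dy=-3->D; (1,7):dx=+3,dy=-7->D; (1,8):dx=+2,dy=-12->D; (2,3):dx=+2,dy=-9->D
  (2,4):dx=+10,dy=+3->C; (2,5):dx=+11,dy=-4->D; (2,6):dx=+8,dy=+2->C; (2,7):dx=+6,dy=-2->D
  (2,8):dx=+5,dy=-7->D; (3,4):dx=+8,dy=+12->C; (3,5):dx=+9,dy=+5->C; (3,6):dx=+6,dy=+11->C
  (3,7):dx=+4,dy=+7->C; (3,8):dx=+3,dy=+2->C; (4,5):dx=+1,dy=-7->D; (4,6):dx=-2,dy=-1->C
  (4,7):dx=-4,dy=-5->C; (4,8):dx=-5,dy=-10->C; (5,6):dx=-3,dy=+6->D; (5,7):dx=-5,dy=+2->D
  (5,8):dx=-6,dy=-3->C; (6,7):dx=-2,dy=-4->C; (6,8):dx=-3,dy=-9->C; (7,8):dx=-1,dy=-5->C
Step 2: C = 16, D = 12, total pairs = 28.
Step 3: tau = (C - D)/(n(n-1)/2) = (16 - 12)/28 = 0.142857.
Step 4: Exact two-sided p-value (enumerate n! = 40320 permutations of y under H0): p = 0.719544.
Step 5: alpha = 0.05. fail to reject H0.

tau_b = 0.1429 (C=16, D=12), p = 0.719544, fail to reject H0.


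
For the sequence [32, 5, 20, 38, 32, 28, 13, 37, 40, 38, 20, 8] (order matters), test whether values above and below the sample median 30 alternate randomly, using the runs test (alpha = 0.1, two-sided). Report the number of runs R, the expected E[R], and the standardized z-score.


Step 1: Compute median = 30; label A = above, B = below.
Labels in order: ABBAABBAAABB  (n_A = 6, n_B = 6)
Step 2: Count runs R = 6.
Step 3: Under H0 (random ordering), E[R] = 2*n_A*n_B/(n_A+n_B) + 1 = 2*6*6/12 + 1 = 7.0000.
        Var[R] = 2*n_A*n_B*(2*n_A*n_B - n_A - n_B) / ((n_A+n_B)^2 * (n_A+n_B-1)) = 4320/1584 = 2.7273.
        SD[R] = 1.6514.
Step 4: Continuity-corrected z = (R + 0.5 - E[R]) / SD[R] = (6 + 0.5 - 7.0000) / 1.6514 = -0.3028.
Step 5: Two-sided p-value via normal approximation = 2*(1 - Phi(|z|)) = 0.762069.
Step 6: alpha = 0.1. fail to reject H0.

R = 6, z = -0.3028, p = 0.762069, fail to reject H0.


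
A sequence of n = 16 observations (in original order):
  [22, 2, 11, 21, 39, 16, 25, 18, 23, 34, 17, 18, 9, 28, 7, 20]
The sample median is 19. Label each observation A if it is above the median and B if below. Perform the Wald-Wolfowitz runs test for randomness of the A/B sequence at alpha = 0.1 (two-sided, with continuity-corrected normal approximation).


Step 1: Compute median = 19; label A = above, B = below.
Labels in order: ABBAABABAABBBABA  (n_A = 8, n_B = 8)
Step 2: Count runs R = 11.
Step 3: Under H0 (random ordering), E[R] = 2*n_A*n_B/(n_A+n_B) + 1 = 2*8*8/16 + 1 = 9.0000.
        Var[R] = 2*n_A*n_B*(2*n_A*n_B - n_A - n_B) / ((n_A+n_B)^2 * (n_A+n_B-1)) = 14336/3840 = 3.7333.
        SD[R] = 1.9322.
Step 4: Continuity-corrected z = (R - 0.5 - E[R]) / SD[R] = (11 - 0.5 - 9.0000) / 1.9322 = 0.7763.
Step 5: Two-sided p-value via normal approximation = 2*(1 - Phi(|z|)) = 0.437558.
Step 6: alpha = 0.1. fail to reject H0.

R = 11, z = 0.7763, p = 0.437558, fail to reject H0.


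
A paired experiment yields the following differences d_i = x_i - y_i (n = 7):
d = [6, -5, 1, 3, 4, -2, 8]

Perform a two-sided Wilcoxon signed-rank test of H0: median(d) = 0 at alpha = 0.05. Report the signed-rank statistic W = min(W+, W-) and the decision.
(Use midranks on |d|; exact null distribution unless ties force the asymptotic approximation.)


Step 1: Drop any zero differences (none here) and take |d_i|.
|d| = [6, 5, 1, 3, 4, 2, 8]
Step 2: Midrank |d_i| (ties get averaged ranks).
ranks: |6|->6, |5|->5, |1|->1, |3|->3, |4|->4, |2|->2, |8|->7
Step 3: Attach original signs; sum ranks with positive sign and with negative sign.
W+ = 6 + 1 + 3 + 4 + 7 = 21
W- = 5 + 2 = 7
(Check: W+ + W- = 28 should equal n(n+1)/2 = 28.)
Step 4: Test statistic W = min(W+, W-) = 7.
Step 5: No ties, so the exact null distribution over the 2^7 = 128 sign assignments gives the two-sided p-value = 0.296875.
Step 6: alpha = 0.05. fail to reject H0.

W+ = 21, W- = 7, W = min = 7, p = 0.296875, fail to reject H0.


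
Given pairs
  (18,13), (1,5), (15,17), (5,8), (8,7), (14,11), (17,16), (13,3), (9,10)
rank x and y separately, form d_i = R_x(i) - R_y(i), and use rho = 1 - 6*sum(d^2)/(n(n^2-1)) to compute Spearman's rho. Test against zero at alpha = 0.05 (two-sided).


Step 1: Rank x and y separately (midranks; no ties here).
rank(x): 18->9, 1->1, 15->7, 5->2, 8->3, 14->6, 17->8, 13->5, 9->4
rank(y): 13->7, 5->2, 17->9, 8->4, 7->3, 11->6, 16->8, 3->1, 10->5
Step 2: d_i = R_x(i) - R_y(i); compute d_i^2.
  (9-7)^2=4, (1-2)^2=1, (7-9)^2=4, (2-4)^2=4, (3-3)^2=0, (6-6)^2=0, (8-8)^2=0, (5-1)^2=16, (4-5)^2=1
sum(d^2) = 30.
Step 3: rho = 1 - 6*30 / (9*(9^2 - 1)) = 1 - 180/720 = 0.750000.
Step 4: Under H0, t = rho * sqrt((n-2)/(1-rho^2)) = 3.0000 ~ t(7).
Step 5: Two-sided p-value from the t-distribution with 7 df = 0.019942.
Step 6: alpha = 0.05. reject H0.

rho = 0.7500, p = 0.019942, reject H0 at alpha = 0.05.


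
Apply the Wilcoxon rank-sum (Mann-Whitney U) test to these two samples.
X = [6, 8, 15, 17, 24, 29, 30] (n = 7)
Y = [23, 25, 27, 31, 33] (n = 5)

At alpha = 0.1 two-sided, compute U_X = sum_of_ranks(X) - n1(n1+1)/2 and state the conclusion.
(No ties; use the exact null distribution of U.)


Step 1: Combine and sort all 12 observations; assign midranks.
sorted (value, group): (6,X), (8,X), (15,X), (17,X), (23,Y), (24,X), (25,Y), (27,Y), (29,X), (30,X), (31,Y), (33,Y)
ranks: 6->1, 8->2, 15->3, 17->4, 23->5, 24->6, 25->7, 27->8, 29->9, 30->10, 31->11, 33->12
Step 2: Rank sum for X: R1 = 1 + 2 + 3 + 4 + 6 + 9 + 10 = 35.
Step 3: U_X = R1 - n1(n1+1)/2 = 35 - 7*8/2 = 35 - 28 = 7.
       U_Y = n1*n2 - U_X = 35 - 7 = 28.
Step 4: No ties, so the exact null distribution of U (based on enumerating the C(12,7) = 792 equally likely rank assignments) gives the two-sided p-value.
Step 5: p-value = 0.106061; compare to alpha = 0.1. fail to reject H0.

U_X = 7, p = 0.106061, fail to reject H0 at alpha = 0.1.


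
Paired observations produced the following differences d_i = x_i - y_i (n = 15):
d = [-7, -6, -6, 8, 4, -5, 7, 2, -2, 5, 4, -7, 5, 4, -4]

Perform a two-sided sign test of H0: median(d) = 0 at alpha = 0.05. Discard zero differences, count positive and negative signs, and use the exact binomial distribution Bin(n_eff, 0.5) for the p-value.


Step 1: Discard zero differences. Original n = 15; n_eff = number of nonzero differences = 15.
Nonzero differences (with sign): -7, -6, -6, +8, +4, -5, +7, +2, -2, +5, +4, -7, +5, +4, -4
Step 2: Count signs: positive = 8, negative = 7.
Step 3: Under H0: P(positive) = 0.5, so the number of positives S ~ Bin(15, 0.5).
Step 4: Two-sided exact p-value = sum of Bin(15,0.5) probabilities at or below the observed probability = 1.000000.
Step 5: alpha = 0.05. fail to reject H0.

n_eff = 15, pos = 8, neg = 7, p = 1.000000, fail to reject H0.


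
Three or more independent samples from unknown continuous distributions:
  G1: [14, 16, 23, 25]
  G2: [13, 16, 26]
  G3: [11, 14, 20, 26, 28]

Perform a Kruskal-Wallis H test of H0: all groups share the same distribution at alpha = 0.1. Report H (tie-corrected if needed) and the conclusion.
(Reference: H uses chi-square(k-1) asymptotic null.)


Step 1: Combine all N = 12 observations and assign midranks.
sorted (value, group, rank): (11,G3,1), (13,G2,2), (14,G1,3.5), (14,G3,3.5), (16,G1,5.5), (16,G2,5.5), (20,G3,7), (23,G1,8), (25,G1,9), (26,G2,10.5), (26,G3,10.5), (28,G3,12)
Step 2: Sum ranks within each group.
R_1 = 26 (n_1 = 4)
R_2 = 18 (n_2 = 3)
R_3 = 34 (n_3 = 5)
Step 3: H = 12/(N(N+1)) * sum(R_i^2/n_i) - 3(N+1)
     = 12/(12*13) * (26^2/4 + 18^2/3 + 34^2/5) - 3*13
     = 0.076923 * 508.2 - 39
     = 0.092308.
Step 4: Ties present; correction factor C = 1 - 18/(12^3 - 12) = 0.989510. Corrected H = 0.092308 / 0.989510 = 0.093286.
Step 5: Under H0, H ~ chi^2(2); p-value = 0.954428.
Step 6: alpha = 0.1. fail to reject H0.

H = 0.0933, df = 2, p = 0.954428, fail to reject H0.


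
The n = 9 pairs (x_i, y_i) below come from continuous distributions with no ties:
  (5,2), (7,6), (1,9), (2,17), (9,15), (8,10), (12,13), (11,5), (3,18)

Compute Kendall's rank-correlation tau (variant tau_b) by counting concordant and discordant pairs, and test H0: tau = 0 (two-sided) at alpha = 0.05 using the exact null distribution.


Step 1: Enumerate the 36 unordered pairs (i,j) with i<j and classify each by sign(x_j-x_i) * sign(y_j-y_i).
  (1,2):dx=+2,dy=+4->C; (1,3):dx=-4,dy=+7->D; (1,4):dx=-3,dy=+15->D; (1,5):dx=+4,dy=+13->C
  (1,6):dx=+3,dy=+8->C; (1,7):dx=+7,dy=+11->C; (1,8):dx=+6,dy=+3->C; (1,9):dx=-2,dy=+16->D
  (2,3):dx=-6,dy=+3->D; (2,4):dx=-5,dy=+11->D; (2,5):dx=+2,dy=+9->C; (2,6):dx=+1,dy=+4->C
  (2,7):dx=+5,dy=+7->C; (2,8):dx=+4,dy=-1->D; (2,9):dx=-4,dy=+12->D; (3,4):dx=+1,dy=+8->C
  (3,5):dx=+8,dy=+6->C; (3,6):dx=+7,dy=+1->C; (3,7):dx=+11,dy=+4->C; (3,8):dx=+10,dy=-4->D
  (3,9):dx=+2,dy=+9->C; (4,5):dx=+7,dy=-2->D; (4,6):dx=+6,dy=-7->D; (4,7):dx=+10,dy=-4->D
  (4,8):dx=+9,dy=-12->D; (4,9):dx=+1,dy=+1->C; (5,6):dx=-1,dy=-5->C; (5,7):dx=+3,dy=-2->D
  (5,8):dx=+2,dy=-10->D; (5,9):dx=-6,dy=+3->D; (6,7):dx=+4,dy=+3->C; (6,8):dx=+3,dy=-5->D
  (6,9):dx=-5,dy=+8->D; (7,8):dx=-1,dy=-8->C; (7,9):dx=-9,dy=+5->D; (8,9):dx=-8,dy=+13->D
Step 2: C = 17, D = 19, total pairs = 36.
Step 3: tau = (C - D)/(n(n-1)/2) = (17 - 19)/36 = -0.055556.
Step 4: Exact two-sided p-value (enumerate n! = 362880 permutations of y under H0): p = 0.919455.
Step 5: alpha = 0.05. fail to reject H0.

tau_b = -0.0556 (C=17, D=19), p = 0.919455, fail to reject H0.


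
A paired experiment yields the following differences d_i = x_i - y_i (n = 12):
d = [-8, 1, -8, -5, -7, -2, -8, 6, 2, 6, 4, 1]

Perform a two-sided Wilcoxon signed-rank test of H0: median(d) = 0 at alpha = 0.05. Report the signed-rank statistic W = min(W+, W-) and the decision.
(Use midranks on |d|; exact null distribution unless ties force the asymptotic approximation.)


Step 1: Drop any zero differences (none here) and take |d_i|.
|d| = [8, 1, 8, 5, 7, 2, 8, 6, 2, 6, 4, 1]
Step 2: Midrank |d_i| (ties get averaged ranks).
ranks: |8|->11, |1|->1.5, |8|->11, |5|->6, |7|->9, |2|->3.5, |8|->11, |6|->7.5, |2|->3.5, |6|->7.5, |4|->5, |1|->1.5
Step 3: Attach original signs; sum ranks with positive sign and with negative sign.
W+ = 1.5 + 7.5 + 3.5 + 7.5 + 5 + 1.5 = 26.5
W- = 11 + 11 + 6 + 9 + 3.5 + 11 = 51.5
(Check: W+ + W- = 78 should equal n(n+1)/2 = 78.)
Step 4: Test statistic W = min(W+, W-) = 26.5.
Step 5: Ties in |d|, so use the tie-corrected normal approximation.
        E[W] = n(n+1)/4 = 12*13/4 = 39.
        Tie groups: |d|=1 (t=2), |d|=2 (t=2), |d|=6 (t=2), |d|=8 (t=3); sum(t^3 - t) = 42.
        Var[W] = n(n+1)(2n+1)/24 - sum(t^3-t)/48 = 3900/24 - 42/48 = 161.625.
        z = (W - E[W]) / sqrt(Var[W]) = (26.5 - 39) / 12.7132 = -0.9832.
        Two-sided p = 2*Phi(z) = 0.325494.
Step 6: alpha = 0.05. fail to reject H0.

W+ = 26.5, W- = 51.5, W = min = 26.5, p = 0.325494, fail to reject H0.


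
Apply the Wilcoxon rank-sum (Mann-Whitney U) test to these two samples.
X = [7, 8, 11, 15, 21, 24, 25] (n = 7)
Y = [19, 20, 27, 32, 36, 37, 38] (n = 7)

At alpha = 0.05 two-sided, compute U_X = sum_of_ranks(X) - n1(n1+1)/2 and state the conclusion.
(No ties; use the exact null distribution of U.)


Step 1: Combine and sort all 14 observations; assign midranks.
sorted (value, group): (7,X), (8,X), (11,X), (15,X), (19,Y), (20,Y), (21,X), (24,X), (25,X), (27,Y), (32,Y), (36,Y), (37,Y), (38,Y)
ranks: 7->1, 8->2, 11->3, 15->4, 19->5, 20->6, 21->7, 24->8, 25->9, 27->10, 32->11, 36->12, 37->13, 38->14
Step 2: Rank sum for X: R1 = 1 + 2 + 3 + 4 + 7 + 8 + 9 = 34.
Step 3: U_X = R1 - n1(n1+1)/2 = 34 - 7*8/2 = 34 - 28 = 6.
       U_Y = n1*n2 - U_X = 49 - 6 = 43.
Step 4: No ties, so the exact null distribution of U (based on enumerating the C(14,7) = 3432 equally likely rank assignments) gives the two-sided p-value.
Step 5: p-value = 0.017483; compare to alpha = 0.05. reject H0.

U_X = 6, p = 0.017483, reject H0 at alpha = 0.05.


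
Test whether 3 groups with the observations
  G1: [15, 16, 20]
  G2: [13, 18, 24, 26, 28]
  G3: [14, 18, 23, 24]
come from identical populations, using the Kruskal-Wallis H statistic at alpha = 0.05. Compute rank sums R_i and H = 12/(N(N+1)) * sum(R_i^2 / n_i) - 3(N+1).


Step 1: Combine all N = 12 observations and assign midranks.
sorted (value, group, rank): (13,G2,1), (14,G3,2), (15,G1,3), (16,G1,4), (18,G2,5.5), (18,G3,5.5), (20,G1,7), (23,G3,8), (24,G2,9.5), (24,G3,9.5), (26,G2,11), (28,G2,12)
Step 2: Sum ranks within each group.
R_1 = 14 (n_1 = 3)
R_2 = 39 (n_2 = 5)
R_3 = 25 (n_3 = 4)
Step 3: H = 12/(N(N+1)) * sum(R_i^2/n_i) - 3(N+1)
     = 12/(12*13) * (14^2/3 + 39^2/5 + 25^2/4) - 3*13
     = 0.076923 * 525.783 - 39
     = 1.444872.
Step 4: Ties present; correction factor C = 1 - 12/(12^3 - 12) = 0.993007. Corrected H = 1.444872 / 0.993007 = 1.455047.
Step 5: Under H0, H ~ chi^2(2); p-value = 0.483104.
Step 6: alpha = 0.05. fail to reject H0.

H = 1.4550, df = 2, p = 0.483104, fail to reject H0.


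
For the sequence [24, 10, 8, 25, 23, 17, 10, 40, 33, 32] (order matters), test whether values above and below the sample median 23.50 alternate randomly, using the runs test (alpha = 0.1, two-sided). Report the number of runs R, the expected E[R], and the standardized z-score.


Step 1: Compute median = 23.50; label A = above, B = below.
Labels in order: ABBABBBAAA  (n_A = 5, n_B = 5)
Step 2: Count runs R = 5.
Step 3: Under H0 (random ordering), E[R] = 2*n_A*n_B/(n_A+n_B) + 1 = 2*5*5/10 + 1 = 6.0000.
        Var[R] = 2*n_A*n_B*(2*n_A*n_B - n_A - n_B) / ((n_A+n_B)^2 * (n_A+n_B-1)) = 2000/900 = 2.2222.
        SD[R] = 1.4907.
Step 4: Continuity-corrected z = (R + 0.5 - E[R]) / SD[R] = (5 + 0.5 - 6.0000) / 1.4907 = -0.3354.
Step 5: Two-sided p-value via normal approximation = 2*(1 - Phi(|z|)) = 0.737316.
Step 6: alpha = 0.1. fail to reject H0.

R = 5, z = -0.3354, p = 0.737316, fail to reject H0.


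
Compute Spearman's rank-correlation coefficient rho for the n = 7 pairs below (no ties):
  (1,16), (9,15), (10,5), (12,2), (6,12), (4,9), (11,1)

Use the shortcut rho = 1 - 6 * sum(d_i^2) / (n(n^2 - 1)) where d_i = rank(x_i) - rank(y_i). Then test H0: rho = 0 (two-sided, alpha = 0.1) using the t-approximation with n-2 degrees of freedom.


Step 1: Rank x and y separately (midranks; no ties here).
rank(x): 1->1, 9->4, 10->5, 12->7, 6->3, 4->2, 11->6
rank(y): 16->7, 15->6, 5->3, 2->2, 12->5, 9->4, 1->1
Step 2: d_i = R_x(i) - R_y(i); compute d_i^2.
  (1-7)^2=36, (4-6)^2=4, (5-3)^2=4, (7-2)^2=25, (3-5)^2=4, (2-4)^2=4, (6-1)^2=25
sum(d^2) = 102.
Step 3: rho = 1 - 6*102 / (7*(7^2 - 1)) = 1 - 612/336 = -0.821429.
Step 4: Under H0, t = rho * sqrt((n-2)/(1-rho^2)) = -3.2206 ~ t(5).
Step 5: Two-sided p-value from the t-distribution with 5 df = 0.023449.
Step 6: alpha = 0.1. reject H0.

rho = -0.8214, p = 0.023449, reject H0 at alpha = 0.1.


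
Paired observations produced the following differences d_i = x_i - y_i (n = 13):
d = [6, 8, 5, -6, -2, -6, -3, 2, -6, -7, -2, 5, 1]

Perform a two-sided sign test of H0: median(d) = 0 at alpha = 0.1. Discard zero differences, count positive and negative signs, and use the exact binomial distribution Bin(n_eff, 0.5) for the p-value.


Step 1: Discard zero differences. Original n = 13; n_eff = number of nonzero differences = 13.
Nonzero differences (with sign): +6, +8, +5, -6, -2, -6, -3, +2, -6, -7, -2, +5, +1
Step 2: Count signs: positive = 6, negative = 7.
Step 3: Under H0: P(positive) = 0.5, so the number of positives S ~ Bin(13, 0.5).
Step 4: Two-sided exact p-value = sum of Bin(13,0.5) probabilities at or below the observed probability = 1.000000.
Step 5: alpha = 0.1. fail to reject H0.

n_eff = 13, pos = 6, neg = 7, p = 1.000000, fail to reject H0.


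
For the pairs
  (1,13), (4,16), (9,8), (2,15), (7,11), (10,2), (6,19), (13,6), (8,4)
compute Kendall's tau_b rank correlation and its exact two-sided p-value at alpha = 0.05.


Step 1: Enumerate the 36 unordered pairs (i,j) with i<j and classify each by sign(x_j-x_i) * sign(y_j-y_i).
  (1,2):dx=+3,dy=+3->C; (1,3):dx=+8,dy=-5->D; (1,4):dx=+1,dy=+2->C; (1,5):dx=+6,dy=-2->D
  (1,6):dx=+9,dy=-11->D; (1,7):dx=+5,dy=+6->C; (1,8):dx=+12,dy=-7->D; (1,9):dx=+7,dy=-9->D
  (2,3):dx=+5,dy=-8->D; (2,4):dx=-2,dy=-1->C; (2,5):dx=+3,dy=-5->D; (2,6):dx=+6,dy=-14->D
  (2,7):dx=+2,dy=+3->C; (2,8):dx=+9,dy=-10->D; (2,9):dx=+4,dy=-12->D; (3,4):dx=-7,dy=+7->D
  (3,5):dx=-2,dy=+3->D; (3,6):dx=+1,dy=-6->D; (3,7):dx=-3,dy=+11->D; (3,8):dx=+4,dy=-2->D
  (3,9):dx=-1,dy=-4->C; (4,5):dx=+5,dy=-4->D; (4,6):dx=+8,dy=-13->D; (4,7):dx=+4,dy=+4->C
  (4,8):dx=+11,dy=-9->D; (4,9):dx=+6,dy=-11->D; (5,6):dx=+3,dy=-9->D; (5,7):dx=-1,dy=+8->D
  (5,8):dx=+6,dy=-5->D; (5,9):dx=+1,dy=-7->D; (6,7):dx=-4,dy=+17->D; (6,8):dx=+3,dy=+4->C
  (6,9):dx=-2,dy=+2->D; (7,8):dx=+7,dy=-13->D; (7,9):dx=+2,dy=-15->D; (8,9):dx=-5,dy=-2->C
Step 2: C = 9, D = 27, total pairs = 36.
Step 3: tau = (C - D)/(n(n-1)/2) = (9 - 27)/36 = -0.500000.
Step 4: Exact two-sided p-value (enumerate n! = 362880 permutations of y under H0): p = 0.075176.
Step 5: alpha = 0.05. fail to reject H0.

tau_b = -0.5000 (C=9, D=27), p = 0.075176, fail to reject H0.


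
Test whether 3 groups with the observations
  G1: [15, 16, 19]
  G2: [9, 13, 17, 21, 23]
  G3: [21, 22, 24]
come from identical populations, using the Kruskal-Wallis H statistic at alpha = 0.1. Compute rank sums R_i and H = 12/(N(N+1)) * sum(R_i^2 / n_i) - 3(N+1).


Step 1: Combine all N = 11 observations and assign midranks.
sorted (value, group, rank): (9,G2,1), (13,G2,2), (15,G1,3), (16,G1,4), (17,G2,5), (19,G1,6), (21,G2,7.5), (21,G3,7.5), (22,G3,9), (23,G2,10), (24,G3,11)
Step 2: Sum ranks within each group.
R_1 = 13 (n_1 = 3)
R_2 = 25.5 (n_2 = 5)
R_3 = 27.5 (n_3 = 3)
Step 3: H = 12/(N(N+1)) * sum(R_i^2/n_i) - 3(N+1)
     = 12/(11*12) * (13^2/3 + 25.5^2/5 + 27.5^2/3) - 3*12
     = 0.090909 * 438.467 - 36
     = 3.860606.
Step 4: Ties present; correction factor C = 1 - 6/(11^3 - 11) = 0.995455. Corrected H = 3.860606 / 0.995455 = 3.878234.
Step 5: Under H0, H ~ chi^2(2); p-value = 0.143831.
Step 6: alpha = 0.1. fail to reject H0.

H = 3.8782, df = 2, p = 0.143831, fail to reject H0.


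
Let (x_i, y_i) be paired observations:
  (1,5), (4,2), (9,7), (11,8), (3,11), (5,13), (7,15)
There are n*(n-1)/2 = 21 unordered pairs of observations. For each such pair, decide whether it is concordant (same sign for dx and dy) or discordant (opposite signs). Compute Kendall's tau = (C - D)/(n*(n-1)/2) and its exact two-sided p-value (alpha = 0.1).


Step 1: Enumerate the 21 unordered pairs (i,j) with i<j and classify each by sign(x_j-x_i) * sign(y_j-y_i).
  (1,2):dx=+3,dy=-3->D; (1,3):dx=+8,dy=+2->C; (1,4):dx=+10,dy=+3->C; (1,5):dx=+2,dy=+6->C
  (1,6):dx=+4,dy=+8->C; (1,7):dx=+6,dy=+10->C; (2,3):dx=+5,dy=+5->C; (2,4):dx=+7,dy=+6->C
  (2,5):dx=-1,dy=+9->D; (2,6):dx=+1,dy=+11->C; (2,7):dx=+3,dy=+13->C; (3,4):dx=+2,dy=+1->C
  (3,5):dx=-6,dy=+4->D; (3,6):dx=-4,dy=+6->D; (3,7):dx=-2,dy=+8->D; (4,5):dx=-8,dy=+3->D
  (4,6):dx=-6,dy=+5->D; (4,7):dx=-4,dy=+7->D; (5,6):dx=+2,dy=+2->C; (5,7):dx=+4,dy=+4->C
  (6,7):dx=+2,dy=+2->C
Step 2: C = 13, D = 8, total pairs = 21.
Step 3: tau = (C - D)/(n(n-1)/2) = (13 - 8)/21 = 0.238095.
Step 4: Exact two-sided p-value (enumerate n! = 5040 permutations of y under H0): p = 0.561905.
Step 5: alpha = 0.1. fail to reject H0.

tau_b = 0.2381 (C=13, D=8), p = 0.561905, fail to reject H0.


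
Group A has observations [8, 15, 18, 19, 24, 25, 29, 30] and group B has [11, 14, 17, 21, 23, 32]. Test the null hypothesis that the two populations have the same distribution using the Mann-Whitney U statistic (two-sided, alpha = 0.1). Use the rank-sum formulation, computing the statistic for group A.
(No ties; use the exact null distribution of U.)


Step 1: Combine and sort all 14 observations; assign midranks.
sorted (value, group): (8,X), (11,Y), (14,Y), (15,X), (17,Y), (18,X), (19,X), (21,Y), (23,Y), (24,X), (25,X), (29,X), (30,X), (32,Y)
ranks: 8->1, 11->2, 14->3, 15->4, 17->5, 18->6, 19->7, 21->8, 23->9, 24->10, 25->11, 29->12, 30->13, 32->14
Step 2: Rank sum for X: R1 = 1 + 4 + 6 + 7 + 10 + 11 + 12 + 13 = 64.
Step 3: U_X = R1 - n1(n1+1)/2 = 64 - 8*9/2 = 64 - 36 = 28.
       U_Y = n1*n2 - U_X = 48 - 28 = 20.
Step 4: No ties, so the exact null distribution of U (based on enumerating the C(14,8) = 3003 equally likely rank assignments) gives the two-sided p-value.
Step 5: p-value = 0.662005; compare to alpha = 0.1. fail to reject H0.

U_X = 28, p = 0.662005, fail to reject H0 at alpha = 0.1.


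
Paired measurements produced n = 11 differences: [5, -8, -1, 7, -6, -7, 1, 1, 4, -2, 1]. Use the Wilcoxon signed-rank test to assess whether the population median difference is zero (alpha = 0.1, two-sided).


Step 1: Drop any zero differences (none here) and take |d_i|.
|d| = [5, 8, 1, 7, 6, 7, 1, 1, 4, 2, 1]
Step 2: Midrank |d_i| (ties get averaged ranks).
ranks: |5|->7, |8|->11, |1|->2.5, |7|->9.5, |6|->8, |7|->9.5, |1|->2.5, |1|->2.5, |4|->6, |2|->5, |1|->2.5
Step 3: Attach original signs; sum ranks with positive sign and with negative sign.
W+ = 7 + 9.5 + 2.5 + 2.5 + 6 + 2.5 = 30
W- = 11 + 2.5 + 8 + 9.5 + 5 = 36
(Check: W+ + W- = 66 should equal n(n+1)/2 = 66.)
Step 4: Test statistic W = min(W+, W-) = 30.
Step 5: Ties in |d|, so use the tie-corrected normal approximation.
        E[W] = n(n+1)/4 = 11*12/4 = 33.
        Tie groups: |d|=1 (t=4), |d|=7 (t=2); sum(t^3 - t) = 66.
        Var[W] = n(n+1)(2n+1)/24 - sum(t^3-t)/48 = 3036/24 - 66/48 = 125.125.
        z = (W - E[W]) / sqrt(Var[W]) = (30 - 33) / 11.1859 = -0.2682.
        Two-sided p = 2*Phi(z) = 0.788550.
Step 6: alpha = 0.1. fail to reject H0.

W+ = 30, W- = 36, W = min = 30, p = 0.788550, fail to reject H0.


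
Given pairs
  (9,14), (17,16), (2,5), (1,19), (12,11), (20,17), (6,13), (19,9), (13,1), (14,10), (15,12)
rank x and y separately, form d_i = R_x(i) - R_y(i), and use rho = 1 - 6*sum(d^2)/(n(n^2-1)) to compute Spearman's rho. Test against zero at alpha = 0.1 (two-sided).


Step 1: Rank x and y separately (midranks; no ties here).
rank(x): 9->4, 17->9, 2->2, 1->1, 12->5, 20->11, 6->3, 19->10, 13->6, 14->7, 15->8
rank(y): 14->8, 16->9, 5->2, 19->11, 11->5, 17->10, 13->7, 9->3, 1->1, 10->4, 12->6
Step 2: d_i = R_x(i) - R_y(i); compute d_i^2.
  (4-8)^2=16, (9-9)^2=0, (2-2)^2=0, (1-11)^2=100, (5-5)^2=0, (11-10)^2=1, (3-7)^2=16, (10-3)^2=49, (6-1)^2=25, (7-4)^2=9, (8-6)^2=4
sum(d^2) = 220.
Step 3: rho = 1 - 6*220 / (11*(11^2 - 1)) = 1 - 1320/1320 = 0.000000.
Step 4: Under H0, t = rho * sqrt((n-2)/(1-rho^2)) = 0.0000 ~ t(9).
Step 5: Two-sided p-value from the t-distribution with 9 df = 1.000000.
Step 6: alpha = 0.1. fail to reject H0.

rho = 0.0000, p = 1.000000, fail to reject H0 at alpha = 0.1.


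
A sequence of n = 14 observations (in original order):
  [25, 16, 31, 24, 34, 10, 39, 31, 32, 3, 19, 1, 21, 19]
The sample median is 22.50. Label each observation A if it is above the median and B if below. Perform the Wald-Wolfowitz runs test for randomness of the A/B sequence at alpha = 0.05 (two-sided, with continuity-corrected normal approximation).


Step 1: Compute median = 22.50; label A = above, B = below.
Labels in order: ABAAABAAABBBBB  (n_A = 7, n_B = 7)
Step 2: Count runs R = 6.
Step 3: Under H0 (random ordering), E[R] = 2*n_A*n_B/(n_A+n_B) + 1 = 2*7*7/14 + 1 = 8.0000.
        Var[R] = 2*n_A*n_B*(2*n_A*n_B - n_A - n_B) / ((n_A+n_B)^2 * (n_A+n_B-1)) = 8232/2548 = 3.2308.
        SD[R] = 1.7974.
Step 4: Continuity-corrected z = (R + 0.5 - E[R]) / SD[R] = (6 + 0.5 - 8.0000) / 1.7974 = -0.8345.
Step 5: Two-sided p-value via normal approximation = 2*(1 - Phi(|z|)) = 0.403986.
Step 6: alpha = 0.05. fail to reject H0.

R = 6, z = -0.8345, p = 0.403986, fail to reject H0.


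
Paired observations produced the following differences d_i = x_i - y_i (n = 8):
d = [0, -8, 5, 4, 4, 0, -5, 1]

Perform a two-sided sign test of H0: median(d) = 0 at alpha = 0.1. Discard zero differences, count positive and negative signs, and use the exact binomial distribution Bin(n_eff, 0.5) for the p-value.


Step 1: Discard zero differences. Original n = 8; n_eff = number of nonzero differences = 6.
Nonzero differences (with sign): -8, +5, +4, +4, -5, +1
Step 2: Count signs: positive = 4, negative = 2.
Step 3: Under H0: P(positive) = 0.5, so the number of positives S ~ Bin(6, 0.5).
Step 4: Two-sided exact p-value = sum of Bin(6,0.5) probabilities at or below the observed probability = 0.687500.
Step 5: alpha = 0.1. fail to reject H0.

n_eff = 6, pos = 4, neg = 2, p = 0.687500, fail to reject H0.


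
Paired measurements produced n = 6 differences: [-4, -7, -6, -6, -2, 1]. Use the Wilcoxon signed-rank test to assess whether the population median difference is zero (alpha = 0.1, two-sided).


Step 1: Drop any zero differences (none here) and take |d_i|.
|d| = [4, 7, 6, 6, 2, 1]
Step 2: Midrank |d_i| (ties get averaged ranks).
ranks: |4|->3, |7|->6, |6|->4.5, |6|->4.5, |2|->2, |1|->1
Step 3: Attach original signs; sum ranks with positive sign and with negative sign.
W+ = 1 = 1
W- = 3 + 6 + 4.5 + 4.5 + 2 = 20
(Check: W+ + W- = 21 should equal n(n+1)/2 = 21.)
Step 4: Test statistic W = min(W+, W-) = 1.
Step 5: Ties in |d|, so use the tie-corrected normal approximation.
        E[W] = n(n+1)/4 = 6*7/4 = 10.5.
        Tie groups: |d|=6 (t=2); sum(t^3 - t) = 6.
        Var[W] = n(n+1)(2n+1)/24 - sum(t^3-t)/48 = 546/24 - 6/48 = 22.625.
        z = (W - E[W]) / sqrt(Var[W]) = (1 - 10.5) / 4.7566 = -1.9972.
        Two-sided p = 2*Phi(z) = 0.045800.
Step 6: alpha = 0.1. reject H0.

W+ = 1, W- = 20, W = min = 1, p = 0.045800, reject H0.


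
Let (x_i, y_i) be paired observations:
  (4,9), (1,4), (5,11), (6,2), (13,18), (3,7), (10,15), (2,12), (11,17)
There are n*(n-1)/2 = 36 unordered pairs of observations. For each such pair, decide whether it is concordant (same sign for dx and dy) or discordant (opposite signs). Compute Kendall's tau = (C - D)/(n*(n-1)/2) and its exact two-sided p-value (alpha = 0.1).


Step 1: Enumerate the 36 unordered pairs (i,j) with i<j and classify each by sign(x_j-x_i) * sign(y_j-y_i).
  (1,2):dx=-3,dy=-5->C; (1,3):dx=+1,dy=+2->C; (1,4):dx=+2,dy=-7->D; (1,5):dx=+9,dy=+9->C
  (1,6):dx=-1,dy=-2->C; (1,7):dx=+6,dy=+6->C; (1,8):dx=-2,dy=+3->D; (1,9):dx=+7,dy=+8->C
  (2,3):dx=+4,dy=+7->C; (2,4):dx=+5,dy=-2->D; (2,5):dx=+12,dy=+14->C; (2,6):dx=+2,dy=+3->C
  (2,7):dx=+9,dy=+11->C; (2,8):dx=+1,dy=+8->C; (2,9):dx=+10,dy=+13->C; (3,4):dx=+1,dy=-9->D
  (3,5):dx=+8,dy=+7->C; (3,6):dx=-2,dy=-4->C; (3,7):dx=+5,dy=+4->C; (3,8):dx=-3,dy=+1->D
  (3,9):dx=+6,dy=+6->C; (4,5):dx=+7,dy=+16->C; (4,6):dx=-3,dy=+5->D; (4,7):dx=+4,dy=+13->C
  (4,8):dx=-4,dy=+10->D; (4,9):dx=+5,dy=+15->C; (5,6):dx=-10,dy=-11->C; (5,7):dx=-3,dy=-3->C
  (5,8):dx=-11,dy=-6->C; (5,9):dx=-2,dy=-1->C; (6,7):dx=+7,dy=+8->C; (6,8):dx=-1,dy=+5->D
  (6,9):dx=+8,dy=+10->C; (7,8):dx=-8,dy=-3->C; (7,9):dx=+1,dy=+2->C; (8,9):dx=+9,dy=+5->C
Step 2: C = 28, D = 8, total pairs = 36.
Step 3: tau = (C - D)/(n(n-1)/2) = (28 - 8)/36 = 0.555556.
Step 4: Exact two-sided p-value (enumerate n! = 362880 permutations of y under H0): p = 0.044615.
Step 5: alpha = 0.1. reject H0.

tau_b = 0.5556 (C=28, D=8), p = 0.044615, reject H0.


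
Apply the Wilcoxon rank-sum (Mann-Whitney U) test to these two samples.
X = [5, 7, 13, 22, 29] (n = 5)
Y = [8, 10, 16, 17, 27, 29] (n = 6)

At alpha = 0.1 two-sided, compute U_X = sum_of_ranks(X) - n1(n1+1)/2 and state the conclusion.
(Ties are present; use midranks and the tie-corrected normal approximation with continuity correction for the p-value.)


Step 1: Combine and sort all 11 observations; assign midranks.
sorted (value, group): (5,X), (7,X), (8,Y), (10,Y), (13,X), (16,Y), (17,Y), (22,X), (27,Y), (29,X), (29,Y)
ranks: 5->1, 7->2, 8->3, 10->4, 13->5, 16->6, 17->7, 22->8, 27->9, 29->10.5, 29->10.5
Step 2: Rank sum for X: R1 = 1 + 2 + 5 + 8 + 10.5 = 26.5.
Step 3: U_X = R1 - n1(n1+1)/2 = 26.5 - 5*6/2 = 26.5 - 15 = 11.5.
       U_Y = n1*n2 - U_X = 30 - 11.5 = 18.5.
Step 4: Ties are present, so use the tie-corrected normal approximation (with continuity correction) for the p-value.
Step 5: p-value = 0.583025; compare to alpha = 0.1. fail to reject H0.

U_X = 11.5, p = 0.583025, fail to reject H0 at alpha = 0.1.
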